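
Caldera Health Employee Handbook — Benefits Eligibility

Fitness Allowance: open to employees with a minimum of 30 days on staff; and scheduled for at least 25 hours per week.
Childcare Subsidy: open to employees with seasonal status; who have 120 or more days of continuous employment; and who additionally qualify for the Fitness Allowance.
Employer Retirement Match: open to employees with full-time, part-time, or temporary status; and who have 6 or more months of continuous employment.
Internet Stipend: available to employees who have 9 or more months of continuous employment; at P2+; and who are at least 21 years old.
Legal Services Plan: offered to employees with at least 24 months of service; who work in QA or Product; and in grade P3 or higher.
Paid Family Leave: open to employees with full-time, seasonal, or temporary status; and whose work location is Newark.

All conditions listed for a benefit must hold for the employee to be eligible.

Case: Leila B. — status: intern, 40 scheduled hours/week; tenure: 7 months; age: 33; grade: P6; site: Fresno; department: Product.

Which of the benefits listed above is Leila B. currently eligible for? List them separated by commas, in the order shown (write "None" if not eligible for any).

Fitness Allowance — service 7 months ≥ 30 days ✓; 40 hrs/wk ≥ 25 ✓ → eligible.
Childcare Subsidy — status intern ✗ (requires seasonal) → not eligible.
Employer Retirement Match — status intern ✗ (requires full-time, part-time, or temporary) → not eligible.
Internet Stipend — service 7 months < 9 months ✗ → not eligible.
Legal Services Plan — service 7 months < 24 months ✗ → not eligible.
Paid Family Leave — status intern ✗ (requires full-time, seasonal, or temporary) → not eligible.

Fitness Allowance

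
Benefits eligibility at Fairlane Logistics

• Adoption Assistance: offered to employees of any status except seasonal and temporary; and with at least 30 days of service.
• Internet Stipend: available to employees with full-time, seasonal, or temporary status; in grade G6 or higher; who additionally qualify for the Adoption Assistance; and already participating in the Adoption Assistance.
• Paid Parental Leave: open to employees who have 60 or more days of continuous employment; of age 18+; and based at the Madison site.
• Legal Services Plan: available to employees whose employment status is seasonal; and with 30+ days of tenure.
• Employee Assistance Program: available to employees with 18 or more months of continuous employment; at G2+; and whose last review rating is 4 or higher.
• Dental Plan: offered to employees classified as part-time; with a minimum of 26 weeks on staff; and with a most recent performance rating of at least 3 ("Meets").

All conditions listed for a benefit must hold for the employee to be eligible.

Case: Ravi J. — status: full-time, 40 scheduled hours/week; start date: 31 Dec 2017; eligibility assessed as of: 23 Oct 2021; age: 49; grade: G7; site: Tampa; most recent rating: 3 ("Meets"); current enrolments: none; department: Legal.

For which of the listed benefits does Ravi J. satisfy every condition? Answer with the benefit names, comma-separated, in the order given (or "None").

Service from 31 Dec 2017 to 23 Oct 2021: 1392 days.
Adoption Assistance — status full-time ✓ (not excluded); service 1392 days ≥ 30 days ✓ → eligible.
Internet Stipend — status full-time ✓; grade G7 ≥ G6 ✓; eligible for Adoption Assistance ✓; not enrolled in Adoption Assistance ✗ → not eligible.
Paid Parental Leave — service 1392 days ≥ 60 days ✓; age 49 ≥ 18 ✓; site Tampa ✗ (not Madison) → not eligible.
Legal Services Plan — status full-time ✗ (requires seasonal) → not eligible.
Employee Assistance Program — service 1392 days ≥ 18 months (≈540 days) ✓; grade G7 ≥ G2 ✓; rating 3 < 4 ✗ → not eligible.
Dental Plan — status full-time ✗ (requires part-time) → not eligible.

Adoption Assistance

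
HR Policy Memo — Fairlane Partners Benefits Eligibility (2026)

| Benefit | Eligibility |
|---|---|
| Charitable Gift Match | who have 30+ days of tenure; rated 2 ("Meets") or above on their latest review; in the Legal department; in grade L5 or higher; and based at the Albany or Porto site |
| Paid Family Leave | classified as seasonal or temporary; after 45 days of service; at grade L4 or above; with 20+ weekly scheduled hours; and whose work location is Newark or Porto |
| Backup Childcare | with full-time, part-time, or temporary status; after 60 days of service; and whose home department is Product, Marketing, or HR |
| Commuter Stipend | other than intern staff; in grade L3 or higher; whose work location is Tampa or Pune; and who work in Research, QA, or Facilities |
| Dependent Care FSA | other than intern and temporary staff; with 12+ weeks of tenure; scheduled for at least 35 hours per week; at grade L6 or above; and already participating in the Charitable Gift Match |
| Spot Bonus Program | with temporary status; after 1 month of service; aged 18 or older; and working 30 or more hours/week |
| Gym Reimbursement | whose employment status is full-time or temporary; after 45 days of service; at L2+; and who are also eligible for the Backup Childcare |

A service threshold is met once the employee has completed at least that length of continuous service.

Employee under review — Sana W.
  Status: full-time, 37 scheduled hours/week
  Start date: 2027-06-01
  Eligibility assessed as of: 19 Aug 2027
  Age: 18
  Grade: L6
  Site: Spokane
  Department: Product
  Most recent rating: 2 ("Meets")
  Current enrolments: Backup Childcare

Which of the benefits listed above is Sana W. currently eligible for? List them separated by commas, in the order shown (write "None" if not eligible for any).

Backup Childcare, Gym Reimbursement

Service from 2027-06-01 to 19 Aug 2027: 79 days.
Charitable Gift Match — service 79 days ≥ 30 days ✓; rating 2 ≥ 2 ✓; dept Product ✗ → not eligible.
Paid Family Leave — status full-time ✗ (requires seasonal or temporary) → not eligible.
Backup Childcare — status full-time ✓; service 79 days ≥ 60 days ✓; dept Product ✓ → eligible.
Commuter Stipend — status full-time ✓ (not excluded); grade L6 ≥ L3 ✓; site Spokane ✗ (not Tampa or Pune) → not eligible.
Dependent Care FSA — status full-time ✓ (not excluded); service 79 days < 12 weeks (≈84 days) ✗ → not eligible.
Spot Bonus Program — status full-time ✗ (requires temporary) → not eligible.
Gym Reimbursement — status full-time ✓; service 79 days ≥ 45 days ✓; grade L6 ≥ L2 ✓; eligible for Backup Childcare ✓ → eligible.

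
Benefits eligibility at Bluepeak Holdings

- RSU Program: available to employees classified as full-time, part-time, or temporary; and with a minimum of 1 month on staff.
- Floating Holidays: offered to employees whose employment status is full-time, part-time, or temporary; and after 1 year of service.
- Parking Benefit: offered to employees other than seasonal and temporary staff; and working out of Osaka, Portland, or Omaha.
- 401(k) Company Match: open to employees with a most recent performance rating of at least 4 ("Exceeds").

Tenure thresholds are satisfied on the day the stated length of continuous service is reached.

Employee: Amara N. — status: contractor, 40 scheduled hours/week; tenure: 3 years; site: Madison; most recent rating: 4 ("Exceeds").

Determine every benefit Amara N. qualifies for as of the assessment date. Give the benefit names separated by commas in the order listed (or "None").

RSU Program — status contractor ✗ (requires full-time, part-time, or temporary) → not eligible.
Floating Holidays — status contractor ✗ (requires full-time, part-time, or temporary) → not eligible.
Parking Benefit — status contractor ✓ (not excluded); site Madison ✗ (not Osaka, Portland, or Omaha) → not eligible.
401(k) Company Match — rating 4 ≥ 4 ✓ → eligible.

401(k) Company Match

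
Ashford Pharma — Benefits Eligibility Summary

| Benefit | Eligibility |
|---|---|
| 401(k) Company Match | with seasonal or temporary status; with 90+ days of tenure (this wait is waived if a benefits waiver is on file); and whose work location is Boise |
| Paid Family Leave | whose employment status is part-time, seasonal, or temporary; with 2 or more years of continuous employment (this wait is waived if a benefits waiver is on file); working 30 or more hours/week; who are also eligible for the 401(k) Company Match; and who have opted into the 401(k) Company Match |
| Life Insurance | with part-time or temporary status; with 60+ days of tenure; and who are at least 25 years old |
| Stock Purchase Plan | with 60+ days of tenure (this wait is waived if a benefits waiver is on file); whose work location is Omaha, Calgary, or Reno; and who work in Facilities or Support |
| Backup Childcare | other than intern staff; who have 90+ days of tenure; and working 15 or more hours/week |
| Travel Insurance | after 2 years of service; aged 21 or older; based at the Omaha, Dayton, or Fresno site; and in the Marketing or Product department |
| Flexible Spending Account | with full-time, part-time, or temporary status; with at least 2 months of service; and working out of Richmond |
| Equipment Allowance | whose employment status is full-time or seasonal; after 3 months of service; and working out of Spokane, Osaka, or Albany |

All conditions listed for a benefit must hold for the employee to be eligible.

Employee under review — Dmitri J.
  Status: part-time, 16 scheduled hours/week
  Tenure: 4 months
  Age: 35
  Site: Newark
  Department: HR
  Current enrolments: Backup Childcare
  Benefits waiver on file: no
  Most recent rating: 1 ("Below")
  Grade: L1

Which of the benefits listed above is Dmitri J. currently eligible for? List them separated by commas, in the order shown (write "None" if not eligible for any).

Life Insurance, Backup Childcare

401(k) Company Match — status part-time ✗ (requires seasonal or temporary) → not eligible.
Paid Family Leave — status part-time ✓; no waiver, service 4 months < 2 years (≈730 days) ✗ → not eligible.
Life Insurance — status part-time ✓; service 4 months ≥ 60 days ✓; age 35 ≥ 25 ✓ → eligible.
Stock Purchase Plan — no waiver, service 4 months ≥ 60 days ✓; site Newark ✗ (not Omaha, Calgary, or Reno) → not eligible.
Backup Childcare — status part-time ✓ (not excluded); service 4 months ≥ 90 days ✓; 16 hrs/wk ≥ 15 ✓ → eligible.
Travel Insurance — service 4 months < 2 years (≈730 days) ✗ → not eligible.
Flexible Spending Account — status part-time ✓; service 4 months ≥ 2 months ✓; site Newark ✗ (not Richmond) → not eligible.
Equipment Allowance — status part-time ✗ (requires full-time or seasonal) → not eligible.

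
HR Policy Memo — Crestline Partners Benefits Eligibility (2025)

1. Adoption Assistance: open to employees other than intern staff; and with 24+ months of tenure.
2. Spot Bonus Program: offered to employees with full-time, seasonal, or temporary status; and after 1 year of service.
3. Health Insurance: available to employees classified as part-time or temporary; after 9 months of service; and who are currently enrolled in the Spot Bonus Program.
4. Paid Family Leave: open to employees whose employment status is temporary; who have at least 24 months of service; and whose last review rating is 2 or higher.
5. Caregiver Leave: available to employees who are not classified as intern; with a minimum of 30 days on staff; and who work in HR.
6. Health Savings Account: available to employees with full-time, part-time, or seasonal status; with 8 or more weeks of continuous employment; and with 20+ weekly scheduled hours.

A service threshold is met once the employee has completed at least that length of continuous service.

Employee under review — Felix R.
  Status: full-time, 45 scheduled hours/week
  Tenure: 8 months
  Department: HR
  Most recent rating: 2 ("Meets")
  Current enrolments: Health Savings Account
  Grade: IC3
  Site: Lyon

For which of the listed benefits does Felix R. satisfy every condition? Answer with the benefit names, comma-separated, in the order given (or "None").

Adoption Assistance — status full-time ✓ (not excluded); service 8 months < 24 months ✗ → not eligible.
Spot Bonus Program — status full-time ✓; service 8 months < 1 year (≈365 days) ✗ → not eligible.
Health Insurance — status full-time ✗ (requires part-time or temporary) → not eligible.
Paid Family Leave — status full-time ✗ (requires temporary) → not eligible.
Caregiver Leave — status full-time ✓ (not excluded); service 8 months ≥ 30 days ✓; dept HR ✓ → eligible.
Health Savings Account — status full-time ✓; service 8 months ≥ 8 weeks (≈56 days) ✓; 45 hrs/wk ≥ 20 ✓ → eligible.

Caregiver Leave, Health Savings Account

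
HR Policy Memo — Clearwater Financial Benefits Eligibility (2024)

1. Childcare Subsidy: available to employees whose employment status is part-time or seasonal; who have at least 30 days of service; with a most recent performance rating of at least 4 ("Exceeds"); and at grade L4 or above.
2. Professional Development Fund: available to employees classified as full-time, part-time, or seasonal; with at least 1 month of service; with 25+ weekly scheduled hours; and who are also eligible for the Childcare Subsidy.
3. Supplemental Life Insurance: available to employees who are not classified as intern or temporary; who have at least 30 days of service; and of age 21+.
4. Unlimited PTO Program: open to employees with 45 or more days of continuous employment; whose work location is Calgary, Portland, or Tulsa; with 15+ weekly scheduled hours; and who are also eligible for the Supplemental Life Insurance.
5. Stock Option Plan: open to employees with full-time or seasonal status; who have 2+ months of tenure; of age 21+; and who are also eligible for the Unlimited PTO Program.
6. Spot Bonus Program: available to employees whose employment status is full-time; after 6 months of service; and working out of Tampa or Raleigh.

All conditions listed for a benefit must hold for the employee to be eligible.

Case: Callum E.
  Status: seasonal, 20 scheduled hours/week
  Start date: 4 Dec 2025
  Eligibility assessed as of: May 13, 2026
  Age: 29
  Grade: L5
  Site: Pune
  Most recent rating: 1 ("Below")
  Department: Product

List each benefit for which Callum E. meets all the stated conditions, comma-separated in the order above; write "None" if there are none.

Service from 4 Dec 2025 to May 13, 2026: 160 days.
Childcare Subsidy — status seasonal ✓; service 160 days ≥ 30 days ✓; rating 1 < 4 ✗ → not eligible.
Professional Development Fund — status seasonal ✓; service 160 days ≥ 1 month (≈30 days) ✓; 20 hrs/wk < 25 ✗ → not eligible.
Supplemental Life Insurance — status seasonal ✓ (not excluded); service 160 days ≥ 30 days ✓; age 29 ≥ 21 ✓ → eligible.
Unlimited PTO Program — service 160 days ≥ 45 days ✓; site Pune ✗ (not Calgary, Portland, or Tulsa) → not eligible.
Stock Option Plan — status seasonal ✓; service 160 days ≥ 2 months (≈60 days) ✓; age 29 ≥ 21 ✓; not eligible for Unlimited PTO Program ✗ → not eligible.
Spot Bonus Program — status seasonal ✗ (requires full-time) → not eligible.

Supplemental Life Insurance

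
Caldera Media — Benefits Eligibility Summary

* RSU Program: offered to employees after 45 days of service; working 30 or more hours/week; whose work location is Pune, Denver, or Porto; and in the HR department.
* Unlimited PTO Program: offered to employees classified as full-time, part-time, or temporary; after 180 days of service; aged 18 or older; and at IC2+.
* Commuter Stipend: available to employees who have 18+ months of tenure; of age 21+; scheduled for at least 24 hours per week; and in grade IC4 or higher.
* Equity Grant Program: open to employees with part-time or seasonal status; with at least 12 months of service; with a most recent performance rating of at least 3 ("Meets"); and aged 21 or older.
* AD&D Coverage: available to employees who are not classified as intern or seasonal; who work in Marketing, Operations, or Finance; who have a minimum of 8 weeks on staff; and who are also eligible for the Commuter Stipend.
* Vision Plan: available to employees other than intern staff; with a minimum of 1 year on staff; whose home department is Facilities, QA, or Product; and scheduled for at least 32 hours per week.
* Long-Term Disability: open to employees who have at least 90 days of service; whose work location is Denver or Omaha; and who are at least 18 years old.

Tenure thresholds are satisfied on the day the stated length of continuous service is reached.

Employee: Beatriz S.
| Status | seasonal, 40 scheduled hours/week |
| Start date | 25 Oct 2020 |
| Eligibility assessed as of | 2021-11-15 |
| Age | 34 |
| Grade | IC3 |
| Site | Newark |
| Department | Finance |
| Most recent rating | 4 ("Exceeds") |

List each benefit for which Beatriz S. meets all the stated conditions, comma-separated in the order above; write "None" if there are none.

Equity Grant Program

Service from 25 Oct 2020 to 2021-11-15: 386 days.
RSU Program — service 386 days ≥ 45 days ✓; 40 hrs/wk ≥ 30 ✓; site Newark ✗ (not Pune, Denver, or Porto) → not eligible.
Unlimited PTO Program — status seasonal ✗ (requires full-time, part-time, or temporary) → not eligible.
Commuter Stipend — service 386 days < 18 months (≈540 days) ✗ → not eligible.
Equity Grant Program — status seasonal ✓; service 386 days ≥ 12 months (≈360 days) ✓; rating 4 ≥ 3 ✓; age 34 ≥ 21 ✓ → eligible.
AD&D Coverage — status seasonal ✗ (excluded) → not eligible.
Vision Plan — status seasonal ✓ (not excluded); service 386 days ≥ 1 year (≈365 days) ✓; dept Finance ✗ → not eligible.
Long-Term Disability — service 386 days ≥ 90 days ✓; site Newark ✗ (not Denver or Omaha) → not eligible.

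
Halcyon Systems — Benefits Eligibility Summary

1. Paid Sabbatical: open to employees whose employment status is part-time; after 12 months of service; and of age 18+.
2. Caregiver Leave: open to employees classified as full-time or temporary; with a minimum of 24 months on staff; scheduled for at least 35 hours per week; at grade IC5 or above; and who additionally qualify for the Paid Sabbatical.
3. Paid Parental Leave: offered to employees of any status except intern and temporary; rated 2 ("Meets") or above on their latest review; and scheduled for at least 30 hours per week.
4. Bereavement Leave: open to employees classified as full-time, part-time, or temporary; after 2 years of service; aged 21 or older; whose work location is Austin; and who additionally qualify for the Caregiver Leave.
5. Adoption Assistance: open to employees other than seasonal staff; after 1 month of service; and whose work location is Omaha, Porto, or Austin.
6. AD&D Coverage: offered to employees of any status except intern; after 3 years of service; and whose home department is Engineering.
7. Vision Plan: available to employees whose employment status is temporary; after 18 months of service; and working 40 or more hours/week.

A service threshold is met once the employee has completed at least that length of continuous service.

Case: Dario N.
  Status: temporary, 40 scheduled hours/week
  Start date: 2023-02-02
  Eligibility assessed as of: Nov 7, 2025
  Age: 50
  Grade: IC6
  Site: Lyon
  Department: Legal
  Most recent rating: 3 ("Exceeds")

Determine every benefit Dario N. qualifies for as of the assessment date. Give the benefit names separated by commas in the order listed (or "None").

Service from 2023-02-02 to Nov 7, 2025: 1009 days.
Paid Sabbatical — status temporary ✗ (requires part-time) → not eligible.
Caregiver Leave — status temporary ✓; service 1009 days ≥ 24 months (≈720 days) ✓; 40 hrs/wk ≥ 35 ✓; grade IC6 ≥ IC5 ✓; not eligible for Paid Sabbatical ✗ → not eligible.
Paid Parental Leave — status temporary ✗ (excluded) → not eligible.
Bereavement Leave — status temporary ✓; service 1009 days ≥ 2 years (≈730 days) ✓; age 50 ≥ 21 ✓; site Lyon ✗ (not Austin) → not eligible.
Adoption Assistance — status temporary ✓ (not excluded); service 1009 days ≥ 1 month (≈30 days) ✓; site Lyon ✗ (not Omaha, Porto, or Austin) → not eligible.
AD&D Coverage — status temporary ✓ (not excluded); service 1009 days < 3 years (≈1095 days) ✗ → not eligible.
Vision Plan — status temporary ✓; service 1009 days ≥ 18 months (≈540 days) ✓; 40 hrs/wk ≥ 40 ✓ → eligible.

Vision Plan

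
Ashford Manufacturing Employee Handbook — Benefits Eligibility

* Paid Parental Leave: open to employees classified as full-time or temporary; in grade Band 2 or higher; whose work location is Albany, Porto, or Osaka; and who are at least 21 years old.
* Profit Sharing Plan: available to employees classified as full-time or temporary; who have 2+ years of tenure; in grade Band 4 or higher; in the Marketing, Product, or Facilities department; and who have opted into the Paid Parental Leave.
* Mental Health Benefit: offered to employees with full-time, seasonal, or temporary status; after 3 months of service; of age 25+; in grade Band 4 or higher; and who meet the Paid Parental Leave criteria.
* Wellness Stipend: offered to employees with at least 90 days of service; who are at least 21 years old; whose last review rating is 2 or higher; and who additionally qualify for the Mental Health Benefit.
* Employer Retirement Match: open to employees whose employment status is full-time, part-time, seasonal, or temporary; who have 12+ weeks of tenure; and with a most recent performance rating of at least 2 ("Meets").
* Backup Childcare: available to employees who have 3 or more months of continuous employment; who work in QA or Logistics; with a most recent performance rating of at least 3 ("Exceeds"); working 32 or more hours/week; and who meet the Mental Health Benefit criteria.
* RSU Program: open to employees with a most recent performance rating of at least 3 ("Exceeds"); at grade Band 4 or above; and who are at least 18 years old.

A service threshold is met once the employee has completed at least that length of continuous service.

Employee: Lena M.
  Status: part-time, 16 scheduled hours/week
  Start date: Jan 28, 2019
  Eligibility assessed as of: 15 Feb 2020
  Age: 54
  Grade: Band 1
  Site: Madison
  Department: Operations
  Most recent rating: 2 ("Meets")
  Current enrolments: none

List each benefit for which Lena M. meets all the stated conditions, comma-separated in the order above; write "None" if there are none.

Service from Jan 28, 2019 to 15 Feb 2020: 383 days.
Paid Parental Leave — status part-time ✗ (requires full-time or temporary) → not eligible.
Profit Sharing Plan — status part-time ✗ (requires full-time or temporary) → not eligible.
Mental Health Benefit — status part-time ✗ (requires full-time, seasonal, or temporary) → not eligible.
Wellness Stipend — service 383 days ≥ 90 days ✓; age 54 ≥ 21 ✓; rating 2 ≥ 2 ✓; not eligible for Mental Health Benefit ✗ → not eligible.
Employer Retirement Match — status part-time ✓; service 383 days ≥ 12 weeks (≈84 days) ✓; rating 2 ≥ 2 ✓ → eligible.
Backup Childcare — service 383 days ≥ 3 months (≈90 days) ✓; dept Operations ✗ → not eligible.
RSU Program — rating 2 < 3 ✗ → not eligible.

Employer Retirement Match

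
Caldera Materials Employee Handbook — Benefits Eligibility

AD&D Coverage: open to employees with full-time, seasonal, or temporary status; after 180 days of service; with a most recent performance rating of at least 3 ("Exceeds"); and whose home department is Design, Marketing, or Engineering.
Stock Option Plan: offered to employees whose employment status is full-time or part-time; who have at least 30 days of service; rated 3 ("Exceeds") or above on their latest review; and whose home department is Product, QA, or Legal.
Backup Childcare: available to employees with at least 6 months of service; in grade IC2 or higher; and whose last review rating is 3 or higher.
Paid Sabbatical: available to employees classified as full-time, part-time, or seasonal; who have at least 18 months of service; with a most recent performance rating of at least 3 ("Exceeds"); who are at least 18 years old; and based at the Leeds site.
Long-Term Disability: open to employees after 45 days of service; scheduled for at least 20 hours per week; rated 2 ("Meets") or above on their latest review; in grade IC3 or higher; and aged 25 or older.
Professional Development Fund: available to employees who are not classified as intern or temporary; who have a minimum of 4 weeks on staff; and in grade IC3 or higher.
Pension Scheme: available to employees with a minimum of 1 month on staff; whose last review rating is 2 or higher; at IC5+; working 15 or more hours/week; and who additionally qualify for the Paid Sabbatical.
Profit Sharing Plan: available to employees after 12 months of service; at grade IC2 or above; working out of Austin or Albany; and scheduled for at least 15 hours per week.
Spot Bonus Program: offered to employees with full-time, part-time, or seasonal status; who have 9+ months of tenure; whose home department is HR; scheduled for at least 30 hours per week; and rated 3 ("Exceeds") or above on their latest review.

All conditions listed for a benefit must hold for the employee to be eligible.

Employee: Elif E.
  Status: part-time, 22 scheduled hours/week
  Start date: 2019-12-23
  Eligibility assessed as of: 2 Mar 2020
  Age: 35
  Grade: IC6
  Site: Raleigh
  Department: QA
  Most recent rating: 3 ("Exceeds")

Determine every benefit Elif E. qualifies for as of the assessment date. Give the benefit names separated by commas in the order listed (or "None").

Service from 2019-12-23 to 2 Mar 2020: 70 days.
AD&D Coverage — status part-time ✗ (requires full-time, seasonal, or temporary) → not eligible.
Stock Option Plan — status part-time ✓; service 70 days ≥ 30 days ✓; rating 3 ≥ 3 ✓; dept QA ✓ → eligible.
Backup Childcare — service 70 days < 6 months (≈180 days) ✗ → not eligible.
Paid Sabbatical — status part-time ✓; service 70 days < 18 months (≈540 days) ✗ → not eligible.
Long-Term Disability — service 70 days ≥ 45 days ✓; 22 hrs/wk ≥ 20 ✓; rating 3 ≥ 2 ✓; grade IC6 ≥ IC3 ✓; age 35 ≥ 25 ✓ → eligible.
Professional Development Fund — status part-time ✓ (not excluded); service 70 days ≥ 4 weeks (≈28 days) ✓; grade IC6 ≥ IC3 ✓ → eligible.
Pension Scheme — service 70 days ≥ 1 month (≈30 days) ✓; rating 3 ≥ 2 ✓; grade IC6 ≥ IC5 ✓; 22 hrs/wk ≥ 15 ✓; not eligible for Paid Sabbatical ✗ → not eligible.
Profit Sharing Plan — service 70 days < 12 months (≈360 days) ✗ → not eligible.
Spot Bonus Program — status part-time ✓; service 70 days < 9 months (≈270 days) ✗ → not eligible.

Stock Option Plan, Long-Term Disability, Professional Development Fund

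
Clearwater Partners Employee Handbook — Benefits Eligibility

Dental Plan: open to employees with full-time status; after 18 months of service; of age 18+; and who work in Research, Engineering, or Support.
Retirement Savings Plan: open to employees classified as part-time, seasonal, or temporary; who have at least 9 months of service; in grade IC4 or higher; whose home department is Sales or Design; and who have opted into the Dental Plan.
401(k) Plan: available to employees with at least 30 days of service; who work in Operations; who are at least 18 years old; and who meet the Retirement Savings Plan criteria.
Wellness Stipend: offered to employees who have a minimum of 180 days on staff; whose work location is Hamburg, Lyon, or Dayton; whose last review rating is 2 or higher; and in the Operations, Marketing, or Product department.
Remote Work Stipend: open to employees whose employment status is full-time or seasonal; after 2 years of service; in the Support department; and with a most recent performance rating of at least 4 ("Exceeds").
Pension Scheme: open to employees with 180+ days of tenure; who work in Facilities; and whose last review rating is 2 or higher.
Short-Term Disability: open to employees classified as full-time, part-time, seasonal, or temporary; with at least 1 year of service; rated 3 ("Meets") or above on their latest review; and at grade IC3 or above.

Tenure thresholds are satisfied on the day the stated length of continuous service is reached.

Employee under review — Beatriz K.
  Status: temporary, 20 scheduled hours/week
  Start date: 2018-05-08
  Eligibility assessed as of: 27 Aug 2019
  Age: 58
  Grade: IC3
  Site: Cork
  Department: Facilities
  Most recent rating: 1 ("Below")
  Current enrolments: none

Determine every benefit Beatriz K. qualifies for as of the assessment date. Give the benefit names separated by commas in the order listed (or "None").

None

Service from 2018-05-08 to 27 Aug 2019: 476 days.
Dental Plan — status temporary ✗ (requires full-time) → not eligible.
Retirement Savings Plan — status temporary ✓; service 476 days ≥ 9 months (≈270 days) ✓; grade IC3 < IC4 ✗ → not eligible.
401(k) Plan — service 476 days ≥ 30 days ✓; dept Facilities ✗ → not eligible.
Wellness Stipend — service 476 days ≥ 180 days ✓; site Cork ✗ (not Hamburg, Lyon, or Dayton) → not eligible.
Remote Work Stipend — status temporary ✗ (requires full-time or seasonal) → not eligible.
Pension Scheme — service 476 days ≥ 180 days ✓; dept Facilities ✓; rating 1 < 2 ✗ → not eligible.
Short-Term Disability — status temporary ✓; service 476 days ≥ 1 year (≈365 days) ✓; rating 1 < 3 ✗ → not eligible.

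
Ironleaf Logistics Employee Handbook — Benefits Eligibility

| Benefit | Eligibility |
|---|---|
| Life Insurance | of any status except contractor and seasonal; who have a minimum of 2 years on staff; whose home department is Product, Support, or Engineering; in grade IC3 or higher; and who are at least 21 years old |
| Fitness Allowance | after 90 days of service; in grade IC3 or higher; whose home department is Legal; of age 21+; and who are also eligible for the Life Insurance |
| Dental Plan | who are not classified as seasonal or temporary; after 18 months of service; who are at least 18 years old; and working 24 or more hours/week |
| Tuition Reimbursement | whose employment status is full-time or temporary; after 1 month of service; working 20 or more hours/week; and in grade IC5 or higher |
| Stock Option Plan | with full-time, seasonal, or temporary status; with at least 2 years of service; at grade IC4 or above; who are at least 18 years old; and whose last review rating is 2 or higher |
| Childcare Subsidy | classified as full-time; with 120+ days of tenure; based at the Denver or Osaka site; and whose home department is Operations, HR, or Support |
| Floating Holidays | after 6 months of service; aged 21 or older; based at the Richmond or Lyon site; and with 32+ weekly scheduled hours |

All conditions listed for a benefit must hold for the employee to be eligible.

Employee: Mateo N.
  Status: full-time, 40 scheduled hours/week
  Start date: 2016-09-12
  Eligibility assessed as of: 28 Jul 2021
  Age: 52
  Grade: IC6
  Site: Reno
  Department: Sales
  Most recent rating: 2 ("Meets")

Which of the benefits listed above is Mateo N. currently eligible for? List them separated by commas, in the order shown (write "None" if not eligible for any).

Service from 2016-09-12 to 28 Jul 2021: 1780 days.
Life Insurance — status full-time ✓ (not excluded); service 1780 days ≥ 2 years (≈730 days) ✓; dept Sales ✗ → not eligible.
Fitness Allowance — service 1780 days ≥ 90 days ✓; grade IC6 ≥ IC3 ✓; dept Sales ✗ → not eligible.
Dental Plan — status full-time ✓ (not excluded); service 1780 days ≥ 18 months (≈540 days) ✓; age 52 ≥ 18 ✓; 40 hrs/wk ≥ 24 ✓ → eligible.
Tuition Reimbursement — status full-time ✓; service 1780 days ≥ 1 month (≈30 days) ✓; 40 hrs/wk ≥ 20 ✓; grade IC6 ≥ IC5 ✓ → eligible.
Stock Option Plan — status full-time ✓; service 1780 days ≥ 2 years (≈730 days) ✓; grade IC6 ≥ IC4 ✓; age 52 ≥ 18 ✓; rating 2 ≥ 2 ✓ → eligible.
Childcare Subsidy — status full-time ✓; service 1780 days ≥ 120 days ✓; site Reno ✗ (not Denver or Osaka) → not eligible.
Floating Holidays — service 1780 days ≥ 6 months (≈180 days) ✓; age 52 ≥ 21 ✓; site Reno ✗ (not Richmond or Lyon) → not eligible.

Dental Plan, Tuition Reimbursement, Stock Option Plan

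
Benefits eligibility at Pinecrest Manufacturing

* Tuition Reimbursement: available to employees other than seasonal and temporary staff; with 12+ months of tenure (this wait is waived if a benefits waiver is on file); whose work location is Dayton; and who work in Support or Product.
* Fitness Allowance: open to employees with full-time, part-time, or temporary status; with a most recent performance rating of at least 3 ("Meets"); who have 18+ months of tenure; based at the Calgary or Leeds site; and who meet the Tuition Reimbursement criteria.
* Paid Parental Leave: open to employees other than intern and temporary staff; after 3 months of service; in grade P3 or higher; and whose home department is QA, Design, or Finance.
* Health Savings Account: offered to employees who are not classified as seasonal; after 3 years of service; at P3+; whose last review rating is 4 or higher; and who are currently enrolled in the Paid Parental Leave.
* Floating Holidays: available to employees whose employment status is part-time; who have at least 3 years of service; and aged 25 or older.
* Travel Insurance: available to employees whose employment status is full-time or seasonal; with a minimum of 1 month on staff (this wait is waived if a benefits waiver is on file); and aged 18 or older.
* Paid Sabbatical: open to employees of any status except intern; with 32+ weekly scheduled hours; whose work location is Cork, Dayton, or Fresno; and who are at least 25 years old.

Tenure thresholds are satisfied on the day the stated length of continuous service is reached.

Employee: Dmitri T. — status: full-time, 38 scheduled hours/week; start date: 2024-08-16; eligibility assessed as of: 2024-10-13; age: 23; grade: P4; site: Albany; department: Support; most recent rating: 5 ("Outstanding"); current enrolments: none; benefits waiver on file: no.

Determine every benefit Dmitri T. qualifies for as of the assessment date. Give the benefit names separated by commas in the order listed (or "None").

Travel Insurance

Service from 2024-08-16 to 2024-10-13: 58 days.
Tuition Reimbursement — status full-time ✓ (not excluded); no waiver, service 58 days < 12 months (≈360 days) ✗ → not eligible.
Fitness Allowance — status full-time ✓; rating 5 ≥ 3 ✓; service 58 days < 18 months (≈540 days) ✗ → not eligible.
Paid Parental Leave — status full-time ✓ (not excluded); service 58 days < 3 months (≈90 days) ✗ → not eligible.
Health Savings Account — status full-time ✓ (not excluded); service 58 days < 3 years (≈1095 days) ✗ → not eligible.
Floating Holidays — status full-time ✗ (requires part-time) → not eligible.
Travel Insurance — status full-time ✓; no waiver, service 58 days ≥ 1 month (≈30 days) ✓; age 23 ≥ 18 ✓ → eligible.
Paid Sabbatical — status full-time ✓ (not excluded); 38 hrs/wk ≥ 32 ✓; site Albany ✗ (not Cork, Dayton, or Fresno) → not eligible.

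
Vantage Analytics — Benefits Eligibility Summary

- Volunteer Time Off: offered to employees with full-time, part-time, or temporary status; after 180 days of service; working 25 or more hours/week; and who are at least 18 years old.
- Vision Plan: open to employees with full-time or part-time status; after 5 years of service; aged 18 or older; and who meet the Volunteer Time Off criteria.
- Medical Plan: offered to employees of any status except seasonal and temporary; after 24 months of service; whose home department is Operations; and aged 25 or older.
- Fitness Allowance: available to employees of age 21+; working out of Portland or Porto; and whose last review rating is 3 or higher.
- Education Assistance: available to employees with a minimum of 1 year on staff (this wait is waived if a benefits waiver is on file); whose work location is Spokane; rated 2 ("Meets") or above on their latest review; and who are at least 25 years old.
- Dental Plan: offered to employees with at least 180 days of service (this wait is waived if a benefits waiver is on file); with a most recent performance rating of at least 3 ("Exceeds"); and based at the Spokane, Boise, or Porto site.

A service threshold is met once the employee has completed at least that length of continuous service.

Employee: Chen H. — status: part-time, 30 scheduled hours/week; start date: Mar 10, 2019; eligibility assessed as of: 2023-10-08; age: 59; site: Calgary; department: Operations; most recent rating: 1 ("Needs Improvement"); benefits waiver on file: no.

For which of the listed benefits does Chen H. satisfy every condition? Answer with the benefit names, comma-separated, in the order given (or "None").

Volunteer Time Off, Medical Plan

Service from Mar 10, 2019 to 2023-10-08: 1673 days.
Volunteer Time Off — status part-time ✓; service 1673 days ≥ 180 days ✓; 30 hrs/wk ≥ 25 ✓; age 59 ≥ 18 ✓ → eligible.
Vision Plan — status part-time ✓; service 1673 days < 5 years (≈1825 days) ✗ → not eligible.
Medical Plan — status part-time ✓ (not excluded); service 1673 days ≥ 24 months (≈720 days) ✓; dept Operations ✓; age 59 ≥ 25 ✓ → eligible.
Fitness Allowance — age 59 ≥ 21 ✓; site Calgary ✗ (not Portland or Porto) → not eligible.
Education Assistance — no waiver, service 1673 days ≥ 1 year (≈365 days) ✓; site Calgary ✗ (not Spokane) → not eligible.
Dental Plan — no waiver, service 1673 days ≥ 180 days ✓; rating 1 < 3 ✗ → not eligible.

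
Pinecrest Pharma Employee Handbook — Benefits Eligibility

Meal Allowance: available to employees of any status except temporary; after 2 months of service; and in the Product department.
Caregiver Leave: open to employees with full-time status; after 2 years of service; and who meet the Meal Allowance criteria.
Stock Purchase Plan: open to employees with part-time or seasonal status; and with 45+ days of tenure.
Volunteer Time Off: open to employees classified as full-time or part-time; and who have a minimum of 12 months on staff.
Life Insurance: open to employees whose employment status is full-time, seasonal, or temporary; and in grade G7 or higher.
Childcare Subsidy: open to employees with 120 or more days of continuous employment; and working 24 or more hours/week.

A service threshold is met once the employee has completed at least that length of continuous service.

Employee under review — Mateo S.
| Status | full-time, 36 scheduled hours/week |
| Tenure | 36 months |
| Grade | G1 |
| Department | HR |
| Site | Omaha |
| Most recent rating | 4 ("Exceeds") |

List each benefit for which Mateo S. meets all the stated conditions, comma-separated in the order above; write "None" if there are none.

Meal Allowance — status full-time ✓ (not excluded); service 36 months ≥ 2 months ✓; dept HR ✗ → not eligible.
Caregiver Leave — status full-time ✓; service 36 months ≥ 2 years (≈730 days) ✓; not eligible for Meal Allowance ✗ → not eligible.
Stock Purchase Plan — status full-time ✗ (requires part-time or seasonal) → not eligible.
Volunteer Time Off — status full-time ✓; service 36 months ≥ 12 months ✓ → eligible.
Life Insurance — status full-time ✓; grade G1 < G7 ✗ → not eligible.
Childcare Subsidy — service 36 months ≥ 120 days ✓; 36 hrs/wk ≥ 24 ✓ → eligible.

Volunteer Time Off, Childcare Subsidy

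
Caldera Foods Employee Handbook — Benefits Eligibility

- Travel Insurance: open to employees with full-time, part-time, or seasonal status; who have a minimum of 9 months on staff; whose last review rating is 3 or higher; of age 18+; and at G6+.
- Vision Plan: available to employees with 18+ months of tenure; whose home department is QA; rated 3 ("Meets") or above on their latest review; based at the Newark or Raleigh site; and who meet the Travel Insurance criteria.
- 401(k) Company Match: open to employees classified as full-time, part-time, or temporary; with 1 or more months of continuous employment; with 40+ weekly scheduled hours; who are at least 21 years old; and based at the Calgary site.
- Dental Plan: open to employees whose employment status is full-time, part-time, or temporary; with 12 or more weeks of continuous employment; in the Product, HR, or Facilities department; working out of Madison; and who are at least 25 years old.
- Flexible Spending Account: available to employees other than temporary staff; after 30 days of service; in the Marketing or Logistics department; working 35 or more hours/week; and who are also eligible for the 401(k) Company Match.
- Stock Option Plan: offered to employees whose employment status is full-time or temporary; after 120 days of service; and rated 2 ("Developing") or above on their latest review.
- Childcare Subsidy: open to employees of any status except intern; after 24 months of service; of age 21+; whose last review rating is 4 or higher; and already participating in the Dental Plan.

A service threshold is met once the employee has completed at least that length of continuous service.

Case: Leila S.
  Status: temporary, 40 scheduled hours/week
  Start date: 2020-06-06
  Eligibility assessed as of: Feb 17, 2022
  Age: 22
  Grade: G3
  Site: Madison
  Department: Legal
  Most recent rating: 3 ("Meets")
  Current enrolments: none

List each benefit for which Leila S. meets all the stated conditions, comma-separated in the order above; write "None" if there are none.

Service from 2020-06-06 to Feb 17, 2022: 621 days.
Travel Insurance — status temporary ✗ (requires full-time, part-time, or seasonal) → not eligible.
Vision Plan — service 621 days ≥ 18 months (≈540 days) ✓; dept Legal ✗ → not eligible.
401(k) Company Match — status temporary ✓; service 621 days ≥ 1 month (≈30 days) ✓; 40 hrs/wk ≥ 40 ✓; age 22 ≥ 21 ✓; site Madison ✗ (not Calgary) → not eligible.
Dental Plan — status temporary ✓; service 621 days ≥ 12 weeks (≈84 days) ✓; dept Legal ✗ → not eligible.
Flexible Spending Account — status temporary ✗ (excluded) → not eligible.
Stock Option Plan — status temporary ✓; service 621 days ≥ 120 days ✓; rating 3 ≥ 2 ✓ → eligible.
Childcare Subsidy — status temporary ✓ (not excluded); service 621 days < 24 months (≈720 days) ✗ → not eligible.

Stock Option Plan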